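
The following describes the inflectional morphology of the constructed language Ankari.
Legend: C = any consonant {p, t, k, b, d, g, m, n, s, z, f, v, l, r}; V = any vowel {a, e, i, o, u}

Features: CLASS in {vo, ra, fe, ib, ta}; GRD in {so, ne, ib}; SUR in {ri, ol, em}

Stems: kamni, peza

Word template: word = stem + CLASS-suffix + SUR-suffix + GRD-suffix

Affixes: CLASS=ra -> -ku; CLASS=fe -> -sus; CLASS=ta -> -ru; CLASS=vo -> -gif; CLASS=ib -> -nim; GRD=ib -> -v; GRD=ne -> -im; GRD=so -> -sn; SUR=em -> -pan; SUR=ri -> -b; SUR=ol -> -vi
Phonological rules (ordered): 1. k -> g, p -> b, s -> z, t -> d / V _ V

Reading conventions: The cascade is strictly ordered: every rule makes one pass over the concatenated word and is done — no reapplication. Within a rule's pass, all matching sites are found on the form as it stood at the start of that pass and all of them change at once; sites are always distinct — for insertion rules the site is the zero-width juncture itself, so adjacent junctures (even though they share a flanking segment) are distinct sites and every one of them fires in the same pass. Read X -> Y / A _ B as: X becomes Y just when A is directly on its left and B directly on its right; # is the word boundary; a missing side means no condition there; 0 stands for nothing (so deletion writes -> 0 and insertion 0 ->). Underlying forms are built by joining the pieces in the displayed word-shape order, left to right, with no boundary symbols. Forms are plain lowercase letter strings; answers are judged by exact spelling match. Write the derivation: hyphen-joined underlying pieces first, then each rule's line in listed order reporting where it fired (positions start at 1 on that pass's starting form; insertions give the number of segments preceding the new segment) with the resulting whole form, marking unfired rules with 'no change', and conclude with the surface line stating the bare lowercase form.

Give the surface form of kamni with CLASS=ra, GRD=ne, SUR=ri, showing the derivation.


underlying: kamni-ku-b-im
1. k -> g, p -> b, s -> z, t -> d / V _ V: fires at position(s) 6: kamnigubim
surface: kamnigubim


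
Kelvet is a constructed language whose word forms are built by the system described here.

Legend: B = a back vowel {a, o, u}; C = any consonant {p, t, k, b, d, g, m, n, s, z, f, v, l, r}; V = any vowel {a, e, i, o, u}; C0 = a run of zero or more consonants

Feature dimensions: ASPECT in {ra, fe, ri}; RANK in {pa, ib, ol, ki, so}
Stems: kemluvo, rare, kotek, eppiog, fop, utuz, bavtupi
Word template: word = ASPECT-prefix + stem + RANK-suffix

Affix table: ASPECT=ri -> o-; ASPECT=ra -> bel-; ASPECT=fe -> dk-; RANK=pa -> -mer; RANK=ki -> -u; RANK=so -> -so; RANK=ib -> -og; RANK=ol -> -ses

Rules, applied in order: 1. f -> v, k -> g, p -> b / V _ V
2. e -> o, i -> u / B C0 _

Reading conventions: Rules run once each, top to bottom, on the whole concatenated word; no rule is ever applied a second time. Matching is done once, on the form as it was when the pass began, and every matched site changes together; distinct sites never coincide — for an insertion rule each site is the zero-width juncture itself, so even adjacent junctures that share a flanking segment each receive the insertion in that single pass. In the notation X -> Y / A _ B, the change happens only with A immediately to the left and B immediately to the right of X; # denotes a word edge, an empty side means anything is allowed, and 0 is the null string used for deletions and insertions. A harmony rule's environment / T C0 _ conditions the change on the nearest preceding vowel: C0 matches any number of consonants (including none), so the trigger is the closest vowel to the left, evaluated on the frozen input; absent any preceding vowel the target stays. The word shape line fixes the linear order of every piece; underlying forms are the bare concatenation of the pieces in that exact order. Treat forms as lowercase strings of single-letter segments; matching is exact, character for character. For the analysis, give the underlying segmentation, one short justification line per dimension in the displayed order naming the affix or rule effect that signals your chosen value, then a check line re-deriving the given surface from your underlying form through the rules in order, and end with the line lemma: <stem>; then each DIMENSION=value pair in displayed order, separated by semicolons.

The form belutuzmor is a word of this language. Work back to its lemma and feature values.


underlying: bel-utuz-mer
ASPECT=ra - signalled by the affix bel-
RANK=pa - signalled by the affix -mer
check: belutuzmer -> belutuzmer -> belutuzmor
lemma: utuz; ASPECT=ra; RANK=pa


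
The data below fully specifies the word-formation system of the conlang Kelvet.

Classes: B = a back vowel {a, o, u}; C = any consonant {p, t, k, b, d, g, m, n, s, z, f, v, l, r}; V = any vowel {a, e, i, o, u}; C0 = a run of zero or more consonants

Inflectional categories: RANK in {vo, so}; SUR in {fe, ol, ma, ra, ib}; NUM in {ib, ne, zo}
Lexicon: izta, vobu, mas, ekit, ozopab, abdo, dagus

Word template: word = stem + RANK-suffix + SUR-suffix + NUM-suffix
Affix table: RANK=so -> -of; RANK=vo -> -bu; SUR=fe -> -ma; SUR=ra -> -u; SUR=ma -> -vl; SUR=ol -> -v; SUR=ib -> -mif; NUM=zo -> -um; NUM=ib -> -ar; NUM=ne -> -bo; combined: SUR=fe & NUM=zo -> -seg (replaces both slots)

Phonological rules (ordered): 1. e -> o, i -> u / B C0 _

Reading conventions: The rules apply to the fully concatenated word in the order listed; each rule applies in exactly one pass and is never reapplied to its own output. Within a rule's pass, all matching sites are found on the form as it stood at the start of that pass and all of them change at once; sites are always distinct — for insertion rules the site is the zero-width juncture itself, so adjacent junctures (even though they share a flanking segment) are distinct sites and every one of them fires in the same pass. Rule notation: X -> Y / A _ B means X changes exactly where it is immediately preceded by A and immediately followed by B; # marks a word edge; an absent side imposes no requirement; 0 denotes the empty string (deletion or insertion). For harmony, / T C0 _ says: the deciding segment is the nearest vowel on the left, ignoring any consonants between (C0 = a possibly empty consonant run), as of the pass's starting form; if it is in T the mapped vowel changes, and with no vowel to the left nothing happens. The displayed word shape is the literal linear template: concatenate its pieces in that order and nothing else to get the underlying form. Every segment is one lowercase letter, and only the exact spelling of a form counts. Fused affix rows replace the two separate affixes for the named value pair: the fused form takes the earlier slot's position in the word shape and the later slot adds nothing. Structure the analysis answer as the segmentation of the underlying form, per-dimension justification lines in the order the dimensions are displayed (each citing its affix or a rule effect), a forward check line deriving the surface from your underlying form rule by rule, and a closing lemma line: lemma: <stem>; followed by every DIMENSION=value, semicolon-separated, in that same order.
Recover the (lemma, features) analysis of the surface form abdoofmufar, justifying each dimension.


underlying: abdo-of-mif-ar
RANK=so - signalled by the affix -of
SUR=ib - signalled by the affix -mif
NUM=ib - signalled by the affix -ar
check: abdoofmifar -> abdoofmufar
lemma: abdo; RANK=so; SUR=ib; NUM=ib


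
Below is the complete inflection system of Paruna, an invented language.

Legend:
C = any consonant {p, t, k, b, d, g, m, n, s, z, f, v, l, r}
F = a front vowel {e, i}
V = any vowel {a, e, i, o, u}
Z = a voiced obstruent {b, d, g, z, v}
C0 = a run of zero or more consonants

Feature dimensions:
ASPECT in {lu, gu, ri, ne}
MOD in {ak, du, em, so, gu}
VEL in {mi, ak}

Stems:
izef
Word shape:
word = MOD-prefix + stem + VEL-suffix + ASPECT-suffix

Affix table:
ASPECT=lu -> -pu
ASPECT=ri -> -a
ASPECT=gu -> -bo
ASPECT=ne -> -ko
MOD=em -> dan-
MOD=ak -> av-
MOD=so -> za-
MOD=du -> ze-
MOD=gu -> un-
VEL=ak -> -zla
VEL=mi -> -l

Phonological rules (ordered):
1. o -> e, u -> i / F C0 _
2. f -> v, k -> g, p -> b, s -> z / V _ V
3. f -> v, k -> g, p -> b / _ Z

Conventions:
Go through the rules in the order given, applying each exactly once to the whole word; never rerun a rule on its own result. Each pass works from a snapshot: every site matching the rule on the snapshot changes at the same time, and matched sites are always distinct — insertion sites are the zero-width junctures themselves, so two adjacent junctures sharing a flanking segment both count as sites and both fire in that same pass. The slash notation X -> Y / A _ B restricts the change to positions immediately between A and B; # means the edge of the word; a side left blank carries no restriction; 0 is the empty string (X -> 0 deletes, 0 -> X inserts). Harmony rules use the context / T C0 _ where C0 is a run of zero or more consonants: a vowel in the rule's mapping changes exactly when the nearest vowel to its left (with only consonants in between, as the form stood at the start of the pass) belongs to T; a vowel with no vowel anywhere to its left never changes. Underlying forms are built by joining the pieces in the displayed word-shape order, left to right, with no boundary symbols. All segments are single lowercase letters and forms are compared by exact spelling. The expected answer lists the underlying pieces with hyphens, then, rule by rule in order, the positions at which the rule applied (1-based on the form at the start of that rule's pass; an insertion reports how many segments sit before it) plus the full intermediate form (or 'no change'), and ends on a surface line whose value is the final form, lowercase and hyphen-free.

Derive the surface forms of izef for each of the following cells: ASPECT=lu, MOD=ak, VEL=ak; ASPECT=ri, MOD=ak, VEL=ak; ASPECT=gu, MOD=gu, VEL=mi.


cell ASPECT=lu, MOD=ak, VEL=ak:
underlying: av-izef-zla-pu
1. o -> e, u -> i / F C0 _: no change
2. f -> v, k -> g, p -> b, s -> z / V _ V: fires at position(s) 10: avizefzlabu
3. f -> v, k -> g, p -> b / _ Z: fires at position(s) 6: avizevzlabu
surface: avizevzlabu

cell ASPECT=ri, MOD=ak, VEL=ak:
underlying: av-izef-zla-a
1. o -> e, u -> i / F C0 _: no change
2. f -> v, k -> g, p -> b, s -> z / V _ V: no change
3. f -> v, k -> g, p -> b / _ Z: fires at position(s) 6: avizevzlaa
surface: avizevzlaa

cell ASPECT=gu, MOD=gu, VEL=mi:
underlying: un-izef-l-bo
1. o -> e, u -> i / F C0 _: fires at position(s) 9: unizeflbe
2. f -> v, k -> g, p -> b, s -> z / V _ V: no change
3. f -> v, k -> g, p -> b / _ Z: no change
surface: unizeflbe


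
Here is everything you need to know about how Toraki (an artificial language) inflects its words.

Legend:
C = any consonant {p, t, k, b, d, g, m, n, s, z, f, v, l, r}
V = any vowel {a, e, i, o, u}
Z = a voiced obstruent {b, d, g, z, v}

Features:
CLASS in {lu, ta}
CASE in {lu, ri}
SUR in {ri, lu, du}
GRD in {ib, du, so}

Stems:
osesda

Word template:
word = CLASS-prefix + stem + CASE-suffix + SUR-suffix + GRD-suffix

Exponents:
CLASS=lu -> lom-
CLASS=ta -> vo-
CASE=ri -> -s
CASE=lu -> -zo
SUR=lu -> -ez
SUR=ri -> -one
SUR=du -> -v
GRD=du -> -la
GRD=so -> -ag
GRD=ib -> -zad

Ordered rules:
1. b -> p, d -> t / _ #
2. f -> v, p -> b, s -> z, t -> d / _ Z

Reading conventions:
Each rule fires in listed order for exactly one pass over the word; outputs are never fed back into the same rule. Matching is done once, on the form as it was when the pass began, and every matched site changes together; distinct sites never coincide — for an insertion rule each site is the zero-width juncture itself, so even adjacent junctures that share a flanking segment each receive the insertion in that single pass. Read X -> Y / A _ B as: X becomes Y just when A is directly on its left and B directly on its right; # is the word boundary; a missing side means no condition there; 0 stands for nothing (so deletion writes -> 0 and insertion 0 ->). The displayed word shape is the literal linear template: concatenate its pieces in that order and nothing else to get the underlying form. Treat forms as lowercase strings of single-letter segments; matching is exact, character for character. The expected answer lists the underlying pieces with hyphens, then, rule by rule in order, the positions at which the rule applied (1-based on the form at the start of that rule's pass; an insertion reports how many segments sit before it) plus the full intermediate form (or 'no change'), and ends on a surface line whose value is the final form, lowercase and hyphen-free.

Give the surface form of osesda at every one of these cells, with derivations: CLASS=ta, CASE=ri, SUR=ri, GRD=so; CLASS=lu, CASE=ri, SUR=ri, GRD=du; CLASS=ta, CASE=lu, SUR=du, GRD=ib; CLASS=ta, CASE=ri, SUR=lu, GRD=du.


cell CLASS=ta, CASE=ri, SUR=ri, GRD=so:
underlying: vo-osesda-s-one-ag
1. b -> p, d -> t / _ #: no change
2. f -> v, p -> b, s -> z, t -> d / _ Z: fires at position(s) 6: voosezdasoneag
surface: voosezdasoneag

cell CLASS=lu, CASE=ri, SUR=ri, GRD=du:
underlying: lom-osesda-s-one-la
1. b -> p, d -> t / _ #: no change
2. f -> v, p -> b, s -> z, t -> d / _ Z: fires at position(s) 7: lomosezdasonela
surface: lomosezdasonela

cell CLASS=ta, CASE=lu, SUR=du, GRD=ib:
underlying: vo-osesda-zo-v-zad
1. b -> p, d -> t / _ #: fires at position(s) 14: voosesdazovzat
2. f -> v, p -> b, s -> z, t -> d / _ Z: fires at position(s) 6: voosezdazovzat
surface: voosezdazovzat

cell CLASS=ta, CASE=ri, SUR=lu, GRD=du:
underlying: vo-osesda-s-ez-la
1. b -> p, d -> t / _ #: no change
2. f -> v, p -> b, s -> z, t -> d / _ Z: fires at position(s) 6: voosezdasezla
surface: voosezdasezla


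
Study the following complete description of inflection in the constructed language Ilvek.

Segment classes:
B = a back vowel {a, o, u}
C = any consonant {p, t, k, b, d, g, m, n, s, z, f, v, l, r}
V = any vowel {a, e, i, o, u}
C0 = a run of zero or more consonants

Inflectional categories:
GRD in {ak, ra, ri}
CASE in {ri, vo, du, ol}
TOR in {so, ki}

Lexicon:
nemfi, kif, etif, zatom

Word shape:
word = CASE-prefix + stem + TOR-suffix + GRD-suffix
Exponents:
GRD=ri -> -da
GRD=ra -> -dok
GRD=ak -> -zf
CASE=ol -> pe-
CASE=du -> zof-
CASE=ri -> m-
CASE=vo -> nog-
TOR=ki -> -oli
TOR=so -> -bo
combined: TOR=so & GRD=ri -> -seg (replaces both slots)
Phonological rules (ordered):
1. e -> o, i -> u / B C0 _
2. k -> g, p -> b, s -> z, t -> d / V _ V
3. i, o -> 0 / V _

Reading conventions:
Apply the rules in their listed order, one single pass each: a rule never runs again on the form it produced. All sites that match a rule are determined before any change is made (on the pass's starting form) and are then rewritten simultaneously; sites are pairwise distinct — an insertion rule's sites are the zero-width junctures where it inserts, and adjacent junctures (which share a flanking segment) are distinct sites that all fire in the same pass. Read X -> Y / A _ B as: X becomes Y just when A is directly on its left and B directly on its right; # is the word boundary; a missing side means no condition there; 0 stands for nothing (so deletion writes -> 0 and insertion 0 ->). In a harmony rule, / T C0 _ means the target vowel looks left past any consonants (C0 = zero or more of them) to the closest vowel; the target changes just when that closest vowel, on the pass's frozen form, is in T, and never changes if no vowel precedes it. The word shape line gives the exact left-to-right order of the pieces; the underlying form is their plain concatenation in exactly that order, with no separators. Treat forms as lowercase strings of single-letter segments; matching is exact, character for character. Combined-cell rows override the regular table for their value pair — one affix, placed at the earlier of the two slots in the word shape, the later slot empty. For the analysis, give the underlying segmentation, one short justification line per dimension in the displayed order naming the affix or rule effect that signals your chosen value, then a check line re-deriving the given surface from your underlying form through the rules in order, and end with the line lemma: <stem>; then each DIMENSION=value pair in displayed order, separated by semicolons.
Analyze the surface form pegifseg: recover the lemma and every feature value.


underlying: pe-kif-seg
GRD=ri - signalled by the combined affix row
CASE=ol - signalled by the affix pe-
TOR=so - signalled by the combined affix row
check: pekifseg -> pekifseg -> pegifseg -> pegifseg
lemma: kif; GRD=ri; CASE=ol; TOR=so


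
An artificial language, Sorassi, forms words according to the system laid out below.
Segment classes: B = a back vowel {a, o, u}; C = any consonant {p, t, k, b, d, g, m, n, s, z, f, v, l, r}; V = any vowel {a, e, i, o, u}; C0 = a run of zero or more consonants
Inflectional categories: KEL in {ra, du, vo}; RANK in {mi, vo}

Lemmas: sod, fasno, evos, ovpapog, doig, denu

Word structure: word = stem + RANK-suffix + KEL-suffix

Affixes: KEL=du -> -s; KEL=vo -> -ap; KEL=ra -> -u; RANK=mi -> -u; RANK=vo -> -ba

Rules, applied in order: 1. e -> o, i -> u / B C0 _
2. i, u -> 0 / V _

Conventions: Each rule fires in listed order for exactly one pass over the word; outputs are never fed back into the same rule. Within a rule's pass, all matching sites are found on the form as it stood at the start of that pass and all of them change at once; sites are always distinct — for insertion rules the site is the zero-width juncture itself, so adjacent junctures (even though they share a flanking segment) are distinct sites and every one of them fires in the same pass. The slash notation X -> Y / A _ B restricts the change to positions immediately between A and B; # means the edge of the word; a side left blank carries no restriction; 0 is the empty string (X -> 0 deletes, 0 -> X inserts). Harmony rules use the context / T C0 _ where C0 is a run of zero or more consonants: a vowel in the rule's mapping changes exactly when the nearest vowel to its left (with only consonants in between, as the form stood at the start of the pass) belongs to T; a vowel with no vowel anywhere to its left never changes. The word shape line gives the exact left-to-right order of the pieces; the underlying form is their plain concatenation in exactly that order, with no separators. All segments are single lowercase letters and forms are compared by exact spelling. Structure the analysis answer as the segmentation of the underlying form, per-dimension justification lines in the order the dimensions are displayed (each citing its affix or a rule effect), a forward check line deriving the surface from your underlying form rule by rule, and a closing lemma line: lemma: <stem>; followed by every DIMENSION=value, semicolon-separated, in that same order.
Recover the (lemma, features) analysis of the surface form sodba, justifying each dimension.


underlying: sod-ba-u
KEL=ra - signalled by the affix -u
RANK=vo - signalled by the affix -ba
check: sodbau -> sodbau -> sodba
lemma: sod; KEL=ra; RANK=vo


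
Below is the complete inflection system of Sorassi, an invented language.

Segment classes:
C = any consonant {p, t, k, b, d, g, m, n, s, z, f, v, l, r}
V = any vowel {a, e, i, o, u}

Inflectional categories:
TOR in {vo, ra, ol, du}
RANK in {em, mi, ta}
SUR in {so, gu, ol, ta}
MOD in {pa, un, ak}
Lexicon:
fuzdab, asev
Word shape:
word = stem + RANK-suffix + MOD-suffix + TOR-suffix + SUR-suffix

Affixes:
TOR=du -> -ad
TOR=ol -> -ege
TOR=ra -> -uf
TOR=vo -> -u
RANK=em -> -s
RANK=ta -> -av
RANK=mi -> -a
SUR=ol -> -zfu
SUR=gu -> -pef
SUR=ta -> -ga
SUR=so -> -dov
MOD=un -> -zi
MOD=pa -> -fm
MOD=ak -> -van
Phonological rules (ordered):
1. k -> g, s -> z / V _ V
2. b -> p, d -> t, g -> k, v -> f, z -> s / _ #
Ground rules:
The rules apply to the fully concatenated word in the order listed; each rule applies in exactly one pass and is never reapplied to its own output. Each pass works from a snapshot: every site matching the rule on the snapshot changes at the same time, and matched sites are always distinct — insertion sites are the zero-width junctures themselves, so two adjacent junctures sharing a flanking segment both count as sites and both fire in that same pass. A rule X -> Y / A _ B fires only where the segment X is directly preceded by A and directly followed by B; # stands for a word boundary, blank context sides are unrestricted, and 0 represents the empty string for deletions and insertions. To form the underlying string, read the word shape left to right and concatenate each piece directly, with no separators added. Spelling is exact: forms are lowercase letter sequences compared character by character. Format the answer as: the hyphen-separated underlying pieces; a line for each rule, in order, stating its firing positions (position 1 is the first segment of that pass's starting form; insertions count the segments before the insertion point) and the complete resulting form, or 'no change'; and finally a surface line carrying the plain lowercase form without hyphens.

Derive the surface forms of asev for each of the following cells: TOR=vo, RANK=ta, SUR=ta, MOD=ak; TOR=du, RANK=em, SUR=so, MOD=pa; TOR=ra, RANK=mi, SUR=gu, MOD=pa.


cell TOR=vo, RANK=ta, SUR=ta, MOD=ak:
underlying: asev-av-van-u-ga
1. k -> g, s -> z / V _ V: fires at position(s) 2: azevavvanuga
2. b -> p, d -> t, g -> k, v -> f, z -> s / _ #: no change
surface: azevavvanuga

cell TOR=du, RANK=em, SUR=so, MOD=pa:
underlying: asev-s-fm-ad-dov
1. k -> g, s -> z / V _ V: fires at position(s) 2: azevsfmaddov
2. b -> p, d -> t, g -> k, v -> f, z -> s / _ #: fires at position(s) 12: azevsfmaddof
surface: azevsfmaddof

cell TOR=ra, RANK=mi, SUR=gu, MOD=pa:
underlying: asev-a-fm-uf-pef
1. k -> g, s -> z / V _ V: fires at position(s) 2: azevafmufpef
2. b -> p, d -> t, g -> k, v -> f, z -> s / _ #: no change
surface: azevafmufpef


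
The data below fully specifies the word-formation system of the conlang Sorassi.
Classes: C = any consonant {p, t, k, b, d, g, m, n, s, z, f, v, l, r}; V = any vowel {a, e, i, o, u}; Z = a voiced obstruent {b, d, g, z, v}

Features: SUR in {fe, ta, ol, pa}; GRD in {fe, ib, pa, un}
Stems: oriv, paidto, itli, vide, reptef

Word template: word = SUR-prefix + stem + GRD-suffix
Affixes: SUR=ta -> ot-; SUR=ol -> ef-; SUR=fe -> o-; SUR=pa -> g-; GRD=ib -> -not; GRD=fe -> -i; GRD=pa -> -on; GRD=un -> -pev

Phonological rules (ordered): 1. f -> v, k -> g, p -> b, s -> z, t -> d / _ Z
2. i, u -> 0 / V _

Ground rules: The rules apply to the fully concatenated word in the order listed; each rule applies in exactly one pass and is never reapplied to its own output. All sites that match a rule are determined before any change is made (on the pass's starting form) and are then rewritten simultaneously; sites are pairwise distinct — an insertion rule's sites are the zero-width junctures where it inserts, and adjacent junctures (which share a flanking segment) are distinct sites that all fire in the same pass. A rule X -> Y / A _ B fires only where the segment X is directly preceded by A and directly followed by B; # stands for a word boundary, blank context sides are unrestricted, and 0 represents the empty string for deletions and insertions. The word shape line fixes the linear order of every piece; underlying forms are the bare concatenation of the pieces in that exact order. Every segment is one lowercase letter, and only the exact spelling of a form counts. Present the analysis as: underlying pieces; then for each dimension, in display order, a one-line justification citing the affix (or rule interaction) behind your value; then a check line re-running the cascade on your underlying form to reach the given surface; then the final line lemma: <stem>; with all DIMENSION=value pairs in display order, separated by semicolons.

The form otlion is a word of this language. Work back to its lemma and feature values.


underlying: o-itli-on
SUR=fe - signalled by the affix o-
GRD=pa - signalled by the affix -on
check: oitlion -> oitlion -> otlion
lemma: itli; SUR=fe; GRD=pa


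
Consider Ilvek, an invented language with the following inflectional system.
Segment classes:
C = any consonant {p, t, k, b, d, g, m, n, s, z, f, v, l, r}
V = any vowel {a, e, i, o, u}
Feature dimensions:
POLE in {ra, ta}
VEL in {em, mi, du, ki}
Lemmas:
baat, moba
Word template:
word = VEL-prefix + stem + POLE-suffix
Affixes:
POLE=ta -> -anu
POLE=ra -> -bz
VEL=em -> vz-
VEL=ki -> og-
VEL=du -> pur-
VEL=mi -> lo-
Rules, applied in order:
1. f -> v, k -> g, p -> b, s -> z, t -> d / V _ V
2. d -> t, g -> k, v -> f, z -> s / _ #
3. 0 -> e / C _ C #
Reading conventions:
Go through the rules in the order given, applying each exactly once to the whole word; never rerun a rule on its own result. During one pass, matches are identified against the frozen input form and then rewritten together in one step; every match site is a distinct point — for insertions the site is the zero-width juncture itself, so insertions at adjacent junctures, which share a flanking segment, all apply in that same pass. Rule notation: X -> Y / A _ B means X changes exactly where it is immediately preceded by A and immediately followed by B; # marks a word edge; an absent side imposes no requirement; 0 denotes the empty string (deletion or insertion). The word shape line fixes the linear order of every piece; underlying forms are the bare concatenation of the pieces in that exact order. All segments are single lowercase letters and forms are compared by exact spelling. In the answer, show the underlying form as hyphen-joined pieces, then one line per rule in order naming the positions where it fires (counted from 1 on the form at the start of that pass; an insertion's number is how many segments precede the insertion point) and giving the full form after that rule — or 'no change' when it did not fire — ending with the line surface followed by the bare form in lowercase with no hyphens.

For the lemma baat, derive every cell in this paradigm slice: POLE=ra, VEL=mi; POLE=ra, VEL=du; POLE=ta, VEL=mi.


cell POLE=ra, VEL=mi:
underlying: lo-baat-bz
1. f -> v, k -> g, p -> b, s -> z, t -> d / V _ V: no change
2. d -> t, g -> k, v -> f, z -> s / _ #: fires at position(s) 8: lobaatbs
3. 0 -> e / C _ C #: inserts after position(s) 7: lobaatbes
surface: lobaatbes

cell POLE=ra, VEL=du:
underlying: pur-baat-bz
1. f -> v, k -> g, p -> b, s -> z, t -> d / V _ V: no change
2. d -> t, g -> k, v -> f, z -> s / _ #: fires at position(s) 9: purbaatbs
3. 0 -> e / C _ C #: inserts after position(s) 8: purbaatbes
surface: purbaatbes

cell POLE=ta, VEL=mi:
underlying: lo-baat-anu
1. f -> v, k -> g, p -> b, s -> z, t -> d / V _ V: fires at position(s) 6: lobaadanu
2. d -> t, g -> k, v -> f, z -> s / _ #: no change
3. 0 -> e / C _ C #: no change
surface: lobaadanu


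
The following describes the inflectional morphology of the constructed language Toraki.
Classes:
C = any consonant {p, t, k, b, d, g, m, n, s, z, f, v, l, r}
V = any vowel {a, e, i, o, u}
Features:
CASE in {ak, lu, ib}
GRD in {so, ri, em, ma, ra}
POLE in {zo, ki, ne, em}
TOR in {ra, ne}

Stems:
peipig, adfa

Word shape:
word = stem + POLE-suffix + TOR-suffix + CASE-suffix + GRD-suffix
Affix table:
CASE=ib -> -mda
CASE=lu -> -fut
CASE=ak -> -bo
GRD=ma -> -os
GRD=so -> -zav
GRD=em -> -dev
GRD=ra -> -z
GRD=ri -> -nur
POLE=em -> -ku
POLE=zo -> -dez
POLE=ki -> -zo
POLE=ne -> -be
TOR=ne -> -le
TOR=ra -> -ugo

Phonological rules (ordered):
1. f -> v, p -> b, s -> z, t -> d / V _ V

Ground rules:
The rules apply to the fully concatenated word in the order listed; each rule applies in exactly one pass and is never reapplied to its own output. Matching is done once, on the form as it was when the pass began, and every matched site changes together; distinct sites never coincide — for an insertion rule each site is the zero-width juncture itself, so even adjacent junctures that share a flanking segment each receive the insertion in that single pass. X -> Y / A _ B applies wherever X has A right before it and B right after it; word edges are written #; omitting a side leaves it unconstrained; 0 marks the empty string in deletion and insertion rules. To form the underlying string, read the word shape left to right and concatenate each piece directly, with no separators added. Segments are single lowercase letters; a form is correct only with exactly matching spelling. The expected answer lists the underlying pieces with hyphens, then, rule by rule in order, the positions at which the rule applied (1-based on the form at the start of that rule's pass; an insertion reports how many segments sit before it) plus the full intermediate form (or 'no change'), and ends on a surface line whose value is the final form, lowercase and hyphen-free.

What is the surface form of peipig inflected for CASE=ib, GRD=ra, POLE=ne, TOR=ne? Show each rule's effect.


underlying: peipig-be-le-mda-z
1. f -> v, p -> b, s -> z, t -> d / V _ V: fires at position(s) 4: peibigbelemdaz
surface: peibigbelemdaz


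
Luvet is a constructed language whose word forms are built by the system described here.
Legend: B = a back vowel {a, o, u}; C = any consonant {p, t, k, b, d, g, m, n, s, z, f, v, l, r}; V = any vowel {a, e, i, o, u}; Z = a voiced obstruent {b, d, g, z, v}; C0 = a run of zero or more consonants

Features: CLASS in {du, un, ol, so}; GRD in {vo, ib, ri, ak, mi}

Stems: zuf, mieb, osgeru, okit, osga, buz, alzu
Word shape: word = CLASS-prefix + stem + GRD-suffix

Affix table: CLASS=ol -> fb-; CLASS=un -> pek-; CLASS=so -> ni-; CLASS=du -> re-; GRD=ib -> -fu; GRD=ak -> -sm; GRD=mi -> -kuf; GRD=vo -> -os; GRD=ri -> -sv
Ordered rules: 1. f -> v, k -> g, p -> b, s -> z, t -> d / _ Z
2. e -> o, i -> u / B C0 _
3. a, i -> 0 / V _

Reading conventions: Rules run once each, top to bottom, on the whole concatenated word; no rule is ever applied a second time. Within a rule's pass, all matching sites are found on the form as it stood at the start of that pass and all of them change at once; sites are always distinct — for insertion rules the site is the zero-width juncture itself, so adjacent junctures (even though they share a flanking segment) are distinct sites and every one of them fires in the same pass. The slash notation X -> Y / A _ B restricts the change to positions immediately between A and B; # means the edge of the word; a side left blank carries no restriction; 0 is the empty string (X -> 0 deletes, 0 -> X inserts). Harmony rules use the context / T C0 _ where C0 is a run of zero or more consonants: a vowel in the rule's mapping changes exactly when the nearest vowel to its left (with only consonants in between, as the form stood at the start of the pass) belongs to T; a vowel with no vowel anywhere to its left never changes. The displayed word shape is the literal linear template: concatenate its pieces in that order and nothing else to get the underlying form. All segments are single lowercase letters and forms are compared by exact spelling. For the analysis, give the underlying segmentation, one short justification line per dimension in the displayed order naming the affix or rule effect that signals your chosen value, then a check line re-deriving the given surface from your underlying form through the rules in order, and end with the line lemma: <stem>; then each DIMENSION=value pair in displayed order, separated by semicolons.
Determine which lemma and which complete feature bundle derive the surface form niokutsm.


underlying: ni-okit-sm
CLASS=so - signalled by the affix ni-
GRD=ak - signalled by the affix -sm
check: niokitsm -> niokitsm -> niokutsm -> niokutsm
lemma: okit; CLASS=so; GRD=ak


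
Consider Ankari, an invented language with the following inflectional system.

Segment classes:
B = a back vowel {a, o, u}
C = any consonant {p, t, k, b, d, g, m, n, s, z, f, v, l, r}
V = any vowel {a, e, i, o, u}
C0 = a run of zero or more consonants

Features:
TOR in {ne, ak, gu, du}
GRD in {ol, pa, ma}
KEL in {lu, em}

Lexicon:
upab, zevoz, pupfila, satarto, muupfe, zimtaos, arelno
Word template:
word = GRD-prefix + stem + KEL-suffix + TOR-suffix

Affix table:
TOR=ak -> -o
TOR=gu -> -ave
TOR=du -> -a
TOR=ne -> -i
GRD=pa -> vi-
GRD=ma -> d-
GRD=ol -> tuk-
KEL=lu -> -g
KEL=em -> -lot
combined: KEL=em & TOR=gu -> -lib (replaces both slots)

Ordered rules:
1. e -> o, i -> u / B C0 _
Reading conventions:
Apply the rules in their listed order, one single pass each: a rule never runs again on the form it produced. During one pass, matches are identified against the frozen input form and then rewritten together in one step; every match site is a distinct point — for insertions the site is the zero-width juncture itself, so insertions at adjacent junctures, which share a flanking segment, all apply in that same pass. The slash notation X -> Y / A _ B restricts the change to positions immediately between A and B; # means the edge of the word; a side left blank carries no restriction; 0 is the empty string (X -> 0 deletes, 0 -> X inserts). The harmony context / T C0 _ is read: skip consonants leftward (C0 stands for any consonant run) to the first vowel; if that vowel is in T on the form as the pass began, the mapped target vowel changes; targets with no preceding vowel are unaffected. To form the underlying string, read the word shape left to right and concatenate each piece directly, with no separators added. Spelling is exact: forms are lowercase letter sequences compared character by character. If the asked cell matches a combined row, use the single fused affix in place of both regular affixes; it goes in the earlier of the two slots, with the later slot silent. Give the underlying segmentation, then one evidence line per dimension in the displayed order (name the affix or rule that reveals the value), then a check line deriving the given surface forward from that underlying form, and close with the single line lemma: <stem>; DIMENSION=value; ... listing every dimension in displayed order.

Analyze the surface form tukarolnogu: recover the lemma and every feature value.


underlying: tuk-arelno-g-i
TOR=ne - signalled by the affix -i
GRD=ol - signalled by the affix tuk-
KEL=lu - signalled by the affix -g
check: tukarelnogi -> tukarolnogu
lemma: arelno; TOR=ne; GRD=ol; KEL=lu


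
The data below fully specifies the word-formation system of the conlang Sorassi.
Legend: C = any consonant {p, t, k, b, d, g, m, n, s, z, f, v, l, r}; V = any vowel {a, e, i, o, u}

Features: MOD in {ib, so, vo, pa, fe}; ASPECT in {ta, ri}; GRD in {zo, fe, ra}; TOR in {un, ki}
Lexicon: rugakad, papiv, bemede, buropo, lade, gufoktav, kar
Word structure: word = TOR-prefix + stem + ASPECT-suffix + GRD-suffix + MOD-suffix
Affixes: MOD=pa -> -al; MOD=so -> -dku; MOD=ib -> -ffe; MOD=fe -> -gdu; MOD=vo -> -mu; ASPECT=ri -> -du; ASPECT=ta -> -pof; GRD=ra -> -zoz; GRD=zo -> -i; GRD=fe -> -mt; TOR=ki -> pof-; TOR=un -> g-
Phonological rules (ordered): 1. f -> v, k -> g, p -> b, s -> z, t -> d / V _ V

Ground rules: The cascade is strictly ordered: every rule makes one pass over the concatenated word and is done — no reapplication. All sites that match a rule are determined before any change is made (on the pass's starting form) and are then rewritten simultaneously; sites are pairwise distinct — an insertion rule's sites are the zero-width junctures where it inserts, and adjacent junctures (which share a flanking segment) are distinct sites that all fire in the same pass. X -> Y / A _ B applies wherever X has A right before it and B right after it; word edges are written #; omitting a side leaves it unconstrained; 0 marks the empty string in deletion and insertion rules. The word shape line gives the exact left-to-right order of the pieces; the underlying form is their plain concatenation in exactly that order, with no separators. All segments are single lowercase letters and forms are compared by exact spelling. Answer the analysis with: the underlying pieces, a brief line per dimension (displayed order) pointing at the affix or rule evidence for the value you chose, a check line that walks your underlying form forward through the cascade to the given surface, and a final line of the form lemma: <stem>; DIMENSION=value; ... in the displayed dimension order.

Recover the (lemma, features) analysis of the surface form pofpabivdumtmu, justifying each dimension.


underlying: pof-papiv-du-mt-mu
MOD=vo - signalled by the affix -mu
ASPECT=ri - signalled by the affix -du
GRD=fe - signalled by the affix -mt
TOR=ki - signalled by the affix pof-
check: pofpapivdumtmu -> pofpabivdumtmu
lemma: papiv; MOD=vo; ASPECT=ri; GRD=fe; TOR=ki


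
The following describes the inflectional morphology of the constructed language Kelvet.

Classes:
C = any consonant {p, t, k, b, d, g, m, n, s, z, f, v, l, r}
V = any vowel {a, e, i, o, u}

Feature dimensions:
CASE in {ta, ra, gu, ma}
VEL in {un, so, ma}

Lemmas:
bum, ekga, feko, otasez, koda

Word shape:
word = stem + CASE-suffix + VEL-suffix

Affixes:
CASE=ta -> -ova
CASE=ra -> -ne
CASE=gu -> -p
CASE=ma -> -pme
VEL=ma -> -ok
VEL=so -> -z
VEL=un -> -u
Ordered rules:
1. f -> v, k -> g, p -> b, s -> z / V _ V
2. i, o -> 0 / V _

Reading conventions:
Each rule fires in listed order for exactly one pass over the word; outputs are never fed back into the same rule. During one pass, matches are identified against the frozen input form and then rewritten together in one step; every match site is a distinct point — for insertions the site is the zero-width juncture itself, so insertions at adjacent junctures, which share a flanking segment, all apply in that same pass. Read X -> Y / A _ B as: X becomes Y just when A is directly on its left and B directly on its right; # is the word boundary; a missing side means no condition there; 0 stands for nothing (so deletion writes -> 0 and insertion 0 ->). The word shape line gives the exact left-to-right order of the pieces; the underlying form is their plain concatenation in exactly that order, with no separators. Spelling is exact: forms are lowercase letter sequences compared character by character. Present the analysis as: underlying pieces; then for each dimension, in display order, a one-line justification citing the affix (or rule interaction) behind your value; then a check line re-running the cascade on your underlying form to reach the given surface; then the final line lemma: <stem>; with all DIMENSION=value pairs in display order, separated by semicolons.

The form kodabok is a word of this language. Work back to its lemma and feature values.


underlying: koda-p-ok
CASE=gu - signalled by the affix -p
VEL=ma - signalled by the affix -ok
check: kodapok -> kodabok -> kodabok
lemma: koda; CASE=gu; VEL=ma


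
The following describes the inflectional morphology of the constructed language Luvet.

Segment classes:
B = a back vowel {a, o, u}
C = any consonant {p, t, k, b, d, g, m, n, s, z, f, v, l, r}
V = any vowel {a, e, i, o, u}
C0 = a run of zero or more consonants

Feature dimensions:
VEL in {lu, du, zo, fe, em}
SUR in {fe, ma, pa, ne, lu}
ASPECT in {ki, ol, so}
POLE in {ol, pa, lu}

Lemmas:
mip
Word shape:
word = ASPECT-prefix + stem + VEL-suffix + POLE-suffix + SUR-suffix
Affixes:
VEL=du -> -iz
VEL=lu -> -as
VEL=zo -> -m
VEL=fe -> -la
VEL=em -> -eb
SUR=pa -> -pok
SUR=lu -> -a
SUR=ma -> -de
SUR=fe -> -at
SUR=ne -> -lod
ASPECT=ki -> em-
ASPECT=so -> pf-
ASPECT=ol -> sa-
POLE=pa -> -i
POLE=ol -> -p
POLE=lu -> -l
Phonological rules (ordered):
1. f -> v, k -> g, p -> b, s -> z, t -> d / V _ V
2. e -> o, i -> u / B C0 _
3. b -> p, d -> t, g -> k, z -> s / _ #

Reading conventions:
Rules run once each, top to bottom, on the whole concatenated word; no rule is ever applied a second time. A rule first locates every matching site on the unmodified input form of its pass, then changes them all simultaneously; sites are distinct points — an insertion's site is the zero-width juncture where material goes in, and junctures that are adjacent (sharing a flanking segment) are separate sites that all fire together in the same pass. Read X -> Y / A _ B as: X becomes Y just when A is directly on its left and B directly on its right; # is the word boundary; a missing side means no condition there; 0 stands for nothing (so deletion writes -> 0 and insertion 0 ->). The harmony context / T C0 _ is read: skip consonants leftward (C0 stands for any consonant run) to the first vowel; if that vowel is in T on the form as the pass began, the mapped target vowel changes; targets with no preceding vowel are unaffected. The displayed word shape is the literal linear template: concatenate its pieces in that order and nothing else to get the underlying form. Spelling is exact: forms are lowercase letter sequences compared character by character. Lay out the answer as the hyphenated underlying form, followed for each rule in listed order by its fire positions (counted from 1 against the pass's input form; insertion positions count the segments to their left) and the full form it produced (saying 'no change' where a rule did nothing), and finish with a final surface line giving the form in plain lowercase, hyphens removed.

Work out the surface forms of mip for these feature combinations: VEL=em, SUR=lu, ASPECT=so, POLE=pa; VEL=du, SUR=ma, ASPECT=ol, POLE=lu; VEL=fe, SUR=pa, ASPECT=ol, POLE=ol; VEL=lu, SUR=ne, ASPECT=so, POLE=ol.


cell VEL=em, SUR=lu, ASPECT=so, POLE=pa:
underlying: pf-mip-eb-i-a
1. f -> v, k -> g, p -> b, s -> z, t -> d / V _ V: fires at position(s) 5: pfmibebia
2. e -> o, i -> u / B C0 _: no change
3. b -> p, d -> t, g -> k, z -> s / _ #: no change
surface: pfmibebia

cell VEL=du, SUR=ma, ASPECT=ol, POLE=lu:
underlying: sa-mip-iz-l-de
1. f -> v, k -> g, p -> b, s -> z, t -> d / V _ V: fires at position(s) 5: samibizlde
2. e -> o, i -> u / B C0 _: fires at position(s) 4: samubizlde
3. b -> p, d -> t, g -> k, z -> s / _ #: no change
surface: samubizlde

cell VEL=fe, SUR=pa, ASPECT=ol, POLE=ol:
underlying: sa-mip-la-p-pok
1. f -> v, k -> g, p -> b, s -> z, t -> d / V _ V: no change
2. e -> o, i -> u / B C0 _: fires at position(s) 4: samuplappok
3. b -> p, d -> t, g -> k, z -> s / _ #: no change
surface: samuplappok

cell VEL=lu, SUR=ne, ASPECT=so, POLE=ol:
underlying: pf-mip-as-p-lod
1. f -> v, k -> g, p -> b, s -> z, t -> d / V _ V: fires at position(s) 5: pfmibasplod
2. e -> o, i -> u / B C0 _: no change
3. b -> p, d -> t, g -> k, z -> s / _ #: fires at position(s) 11: pfmibasplot
surface: pfmibasplot
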